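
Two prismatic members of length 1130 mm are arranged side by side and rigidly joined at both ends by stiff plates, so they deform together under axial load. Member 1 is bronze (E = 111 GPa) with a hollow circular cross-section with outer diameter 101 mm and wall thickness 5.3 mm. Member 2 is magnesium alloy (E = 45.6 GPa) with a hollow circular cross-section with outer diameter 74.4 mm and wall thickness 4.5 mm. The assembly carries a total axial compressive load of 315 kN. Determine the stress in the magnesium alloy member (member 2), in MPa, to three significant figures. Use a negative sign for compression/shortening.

-64.7 MPa

A_1 = 1593 mm².
A_2 = 988.2 mm².
Equal strain + equilibrium ⇒ each member carries load in proportion to AE: A₁E₁ = 176900000 N, A₂E₂ = 45060000 N, ΣAE = 221900000 N.
σ₂ = P·E₂/ΣAE = -315000·45600/221900000 = -64.72 MPa.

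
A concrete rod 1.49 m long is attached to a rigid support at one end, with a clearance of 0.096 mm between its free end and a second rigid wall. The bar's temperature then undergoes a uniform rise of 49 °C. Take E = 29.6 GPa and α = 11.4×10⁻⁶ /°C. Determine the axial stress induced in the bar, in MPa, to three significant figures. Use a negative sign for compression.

-14.6 MPa

Free thermal expansion αLΔT = 11.4e-6 · 1490 · 49 = 0.8323 mm.
The walls engage after the gap closes; constrained expansion = 0.8323 − 0.096 = 0.7363 mm.
The walls impose strain ε = −(0.7363)/1490 = -4.9417e-04; σ = Eε = 29600 · -4.9417e-04 = -14.63 MPa.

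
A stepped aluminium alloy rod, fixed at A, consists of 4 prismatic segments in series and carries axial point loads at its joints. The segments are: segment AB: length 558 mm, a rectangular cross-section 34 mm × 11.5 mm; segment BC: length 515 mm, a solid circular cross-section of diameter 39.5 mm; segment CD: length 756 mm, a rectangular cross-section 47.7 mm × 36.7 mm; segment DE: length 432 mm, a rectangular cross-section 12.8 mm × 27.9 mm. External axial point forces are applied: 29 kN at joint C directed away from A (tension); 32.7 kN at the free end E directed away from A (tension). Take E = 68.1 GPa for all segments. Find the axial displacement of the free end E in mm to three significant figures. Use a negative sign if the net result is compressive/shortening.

Internal axial forces (sectioning from the free end, tension +): N_DE = 32.7 kN, N_CD = 32.7 kN, N_BC = 61.7 kN, N_AB = 61.7 kN.
A_AB = 391 mm².
A_BC = 1225 mm².
A_CD = 1751 mm².
A_DE = 357.1 mm².
δ_AB = 61700·558/(391·68100) = 1.293 mm
δ_BC = 61700·515/(1225·68100) = 0.3808 mm
δ_CD = 32700·756/(1751·68100) = 0.2074 mm
δ_DE = 32700·432/(357.1·68100) = 0.5809 mm
δ = Σδ_i = 2.462 mm.

2.46 mm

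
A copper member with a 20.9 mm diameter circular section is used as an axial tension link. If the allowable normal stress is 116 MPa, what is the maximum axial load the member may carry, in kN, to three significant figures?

A = 343.1 mm².
P_max = σ_allow · A = 116 · 343.1 = 39800 N = 39.8 kN.

39.8 kN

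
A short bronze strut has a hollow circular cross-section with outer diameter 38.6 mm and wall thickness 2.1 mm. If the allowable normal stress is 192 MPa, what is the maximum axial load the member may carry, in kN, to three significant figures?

46.2 kN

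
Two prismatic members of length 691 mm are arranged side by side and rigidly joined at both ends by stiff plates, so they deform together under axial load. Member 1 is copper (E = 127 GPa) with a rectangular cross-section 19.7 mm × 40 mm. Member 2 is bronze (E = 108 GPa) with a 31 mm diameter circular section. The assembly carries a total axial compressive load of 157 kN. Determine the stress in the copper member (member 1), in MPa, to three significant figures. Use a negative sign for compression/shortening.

-110 MPa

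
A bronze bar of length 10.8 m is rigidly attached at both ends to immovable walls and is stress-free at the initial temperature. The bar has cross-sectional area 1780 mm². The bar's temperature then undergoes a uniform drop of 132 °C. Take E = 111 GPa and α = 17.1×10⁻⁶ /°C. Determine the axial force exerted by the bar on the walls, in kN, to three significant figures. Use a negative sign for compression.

Free thermal expansion αLΔT = 17.1e-6 · 10800 · -132 = -24.38 mm.
The walls impose strain ε = −(-24.38)/10800 = 2.2572e-03; σ = Eε = 111000 · 2.2572e-03 = 250.5 MPa.
Wall reaction R = σ·A = 250.5·1780 = 446000 N = 446 kN.

446 kN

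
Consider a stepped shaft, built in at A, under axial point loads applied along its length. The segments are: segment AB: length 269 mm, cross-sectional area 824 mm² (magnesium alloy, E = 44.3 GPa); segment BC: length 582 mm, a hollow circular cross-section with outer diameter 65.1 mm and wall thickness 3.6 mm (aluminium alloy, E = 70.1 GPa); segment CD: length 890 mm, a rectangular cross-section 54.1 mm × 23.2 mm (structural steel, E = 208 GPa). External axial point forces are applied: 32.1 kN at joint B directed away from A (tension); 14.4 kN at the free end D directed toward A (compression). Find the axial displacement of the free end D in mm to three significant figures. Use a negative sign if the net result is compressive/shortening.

-0.0905 mm

Internal axial forces (sectioning from the free end, tension +): N_CD = -14.4 kN, N_BC = -14.4 kN, N_AB = 17.7 kN.
A_BC = 695.5 mm².
A_CD = 1255 mm².
δ_AB = 17700·269/(824·44300) = 0.1304 mm
δ_BC = -14400·582/(695.5·70100) = -0.1719 mm
δ_CD = -14400·890/(1255·208000) = -0.04909 mm
δ = Σδ_i = -0.09054 mm.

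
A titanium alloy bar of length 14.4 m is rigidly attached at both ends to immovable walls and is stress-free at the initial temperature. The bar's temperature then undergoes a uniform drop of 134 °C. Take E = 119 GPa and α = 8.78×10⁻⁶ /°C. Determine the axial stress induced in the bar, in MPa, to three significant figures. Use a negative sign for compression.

Free thermal expansion αLΔT = 8.78e-6 · 14400 · -134 = -16.94 mm.
The walls impose strain ε = −(-16.94)/14400 = 1.1765e-03; σ = Eε = 119000 · 1.1765e-03 = 140 MPa.

140 MPa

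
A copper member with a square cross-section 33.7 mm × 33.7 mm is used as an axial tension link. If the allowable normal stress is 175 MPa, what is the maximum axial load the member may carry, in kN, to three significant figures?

199 kN

A = 1136 mm².
P_max = σ_allow · A = 175 · 1136 = 198700 N = 198.7 kN.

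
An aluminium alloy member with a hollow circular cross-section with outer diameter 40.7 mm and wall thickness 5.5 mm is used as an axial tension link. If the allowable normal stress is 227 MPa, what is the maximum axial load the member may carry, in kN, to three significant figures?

A = 608.2 mm².
P_max = σ_allow · A = 227 · 608.2 = 138100 N = 138.1 kN.

138 kN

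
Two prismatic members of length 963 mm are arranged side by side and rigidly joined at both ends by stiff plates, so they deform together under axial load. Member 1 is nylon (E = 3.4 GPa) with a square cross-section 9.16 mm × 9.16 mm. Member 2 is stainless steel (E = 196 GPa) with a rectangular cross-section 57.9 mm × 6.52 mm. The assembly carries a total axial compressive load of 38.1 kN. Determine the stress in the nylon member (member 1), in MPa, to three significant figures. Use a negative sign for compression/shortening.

-1.74 MPa

A_1 = 83.91 mm².
A_2 = 377.5 mm².
Equal strain + equilibrium ⇒ each member carries load in proportion to AE: A₁E₁ = 285300 N, A₂E₂ = 73990000 N, ΣAE = 74280000 N.
σ₁ = P·E₁/ΣAE = -38100·3400/74280000 = -1.744 MPa.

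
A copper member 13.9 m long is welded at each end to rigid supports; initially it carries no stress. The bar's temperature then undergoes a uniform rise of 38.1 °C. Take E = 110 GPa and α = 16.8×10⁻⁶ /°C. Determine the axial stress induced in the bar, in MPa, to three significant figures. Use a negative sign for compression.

Free thermal expansion αLΔT = 16.8e-6 · 13900 · 38.1 = 8.897 mm.
The walls impose strain ε = −(8.897)/13900 = -6.4008e-04; σ = Eε = 110000 · -6.4008e-04 = -70.41 MPa.

-70.4 MPa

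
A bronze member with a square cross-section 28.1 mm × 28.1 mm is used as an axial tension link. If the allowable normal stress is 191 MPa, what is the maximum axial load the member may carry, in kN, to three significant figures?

151 kN

A = 789.6 mm².
P_max = σ_allow · A = 191 · 789.6 = 150800 N = 150.8 kN.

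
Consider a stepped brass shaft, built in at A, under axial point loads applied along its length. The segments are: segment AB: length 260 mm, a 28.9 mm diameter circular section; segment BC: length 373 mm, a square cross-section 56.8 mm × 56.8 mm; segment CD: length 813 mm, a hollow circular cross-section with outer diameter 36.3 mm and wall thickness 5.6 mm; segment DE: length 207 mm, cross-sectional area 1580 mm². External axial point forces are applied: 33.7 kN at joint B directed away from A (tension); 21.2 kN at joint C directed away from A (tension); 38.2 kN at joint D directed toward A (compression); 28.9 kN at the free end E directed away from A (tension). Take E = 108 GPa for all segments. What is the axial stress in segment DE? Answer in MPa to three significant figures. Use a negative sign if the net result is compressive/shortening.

Internal axial forces (sectioning from the free end, tension +): N_DE = 28.9 kN, N_CD = -9.3 kN, N_BC = 11.9 kN, N_AB = 45.6 kN.
σ_DE = N_DE/A_DE = 28900/1580 = 18.29 MPa.

18.3 MPa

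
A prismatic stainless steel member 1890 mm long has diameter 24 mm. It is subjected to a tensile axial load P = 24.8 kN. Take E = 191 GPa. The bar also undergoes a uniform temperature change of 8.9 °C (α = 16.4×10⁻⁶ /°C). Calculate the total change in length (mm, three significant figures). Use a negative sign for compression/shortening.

0.818 mm

A = 452.4 mm².
δ_mech = NL/(AE) = 24800·1890/(452.4·191000) = 0.5425 mm.
δ_thermal = αLΔT = 16.4e-6·1890·8.9 = 0.2759 mm.
δ = δ_mech + δ_thermal = 0.8183 mm.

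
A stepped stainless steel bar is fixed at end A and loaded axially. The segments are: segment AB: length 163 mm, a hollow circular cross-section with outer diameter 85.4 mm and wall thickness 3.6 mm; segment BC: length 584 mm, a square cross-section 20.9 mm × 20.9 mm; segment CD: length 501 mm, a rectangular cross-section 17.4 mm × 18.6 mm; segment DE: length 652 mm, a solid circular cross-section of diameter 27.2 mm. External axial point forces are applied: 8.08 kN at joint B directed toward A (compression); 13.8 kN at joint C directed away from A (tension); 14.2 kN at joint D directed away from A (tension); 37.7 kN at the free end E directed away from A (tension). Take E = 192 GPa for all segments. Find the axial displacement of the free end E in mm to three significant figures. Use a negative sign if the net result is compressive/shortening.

Internal axial forces (sectioning from the free end, tension +): N_DE = 37.7 kN, N_CD = 51.9 kN, N_BC = 65.7 kN, N_AB = 57.62 kN.
A_AB = 925.1 mm².
A_BC = 436.8 mm².
A_CD = 323.6 mm².
A_DE = 581.1 mm².
δ_AB = 57620·163/(925.1·192000) = 0.05288 mm
δ_BC = 65700·584/(436.8·192000) = 0.4575 mm
δ_CD = 51900·501/(323.6·192000) = 0.4184 mm
δ_DE = 37700·652/(581.1·192000) = 0.2203 mm
δ = Σδ_i = 1.149 mm.

1.15 mm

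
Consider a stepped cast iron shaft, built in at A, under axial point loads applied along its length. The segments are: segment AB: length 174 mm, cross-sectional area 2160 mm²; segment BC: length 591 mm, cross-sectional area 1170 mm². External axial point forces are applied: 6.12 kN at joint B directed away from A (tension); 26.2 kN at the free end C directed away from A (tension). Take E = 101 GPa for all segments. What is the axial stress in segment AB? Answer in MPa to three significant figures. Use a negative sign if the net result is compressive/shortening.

15.0 MPa

Internal axial forces (sectioning from the free end, tension +): N_BC = 26.2 kN, N_AB = 32.32 kN.
σ_AB = N_AB/A_AB = 32320/2160 = 14.96 MPa.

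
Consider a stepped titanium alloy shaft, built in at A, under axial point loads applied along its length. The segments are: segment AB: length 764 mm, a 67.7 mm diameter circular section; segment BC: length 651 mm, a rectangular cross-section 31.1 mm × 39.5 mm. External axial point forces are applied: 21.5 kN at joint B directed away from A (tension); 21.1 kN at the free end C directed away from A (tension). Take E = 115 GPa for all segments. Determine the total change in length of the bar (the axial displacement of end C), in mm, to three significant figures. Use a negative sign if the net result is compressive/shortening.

Internal axial forces (sectioning from the free end, tension +): N_BC = 21.1 kN, N_AB = 42.6 kN.
A_AB = 3600 mm².
A_BC = 1228 mm².
δ_AB = 42600·764/(3600·115000) = 0.07862 mm
δ_BC = 21100·651/(1228·115000) = 0.09723 mm
δ = Σδ_i = 0.1759 mm.

0.176 mm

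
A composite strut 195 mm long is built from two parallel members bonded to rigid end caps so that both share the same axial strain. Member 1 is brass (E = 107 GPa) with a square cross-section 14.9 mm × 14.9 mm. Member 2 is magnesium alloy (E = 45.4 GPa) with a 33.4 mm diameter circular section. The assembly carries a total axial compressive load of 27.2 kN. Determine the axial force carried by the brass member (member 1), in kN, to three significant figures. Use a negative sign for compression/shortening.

-10.2 kN

A_1 = 222 mm².
A_2 = 876.2 mm².
Equal strain + equilibrium ⇒ each member carries load in proportion to AE: A₁E₁ = 23760000 N, A₂E₂ = 39780000 N, ΣAE = 63530000 N.
F₁ = P·A₁E₁/ΣAE = -27200·23760000/63530000 = -10170 N.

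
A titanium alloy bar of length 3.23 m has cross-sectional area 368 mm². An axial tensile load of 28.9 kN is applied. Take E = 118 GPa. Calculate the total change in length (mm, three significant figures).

δ_mech = NL/(AE) = 28900·3230/(368·118000) = 2.15 mm.

2.15 mm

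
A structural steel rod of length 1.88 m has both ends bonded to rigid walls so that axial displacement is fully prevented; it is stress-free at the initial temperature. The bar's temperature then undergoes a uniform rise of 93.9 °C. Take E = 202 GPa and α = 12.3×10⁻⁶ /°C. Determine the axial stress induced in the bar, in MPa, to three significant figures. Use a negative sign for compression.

Free thermal expansion αLΔT = 12.3e-6 · 1880 · 93.9 = 2.171 mm.
The walls impose strain ε = −(2.171)/1880 = -1.1550e-03; σ = Eε = 202000 · -1.1550e-03 = -233.3 MPa.

-233 MPa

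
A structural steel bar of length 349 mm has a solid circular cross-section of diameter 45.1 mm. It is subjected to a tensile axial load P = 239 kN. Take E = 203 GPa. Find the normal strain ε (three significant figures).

A = 1598 mm².
σ = N/A = 149.6 MPa; ε = σ/E = 149.6/203000 = 7.370e-04.

7.37e-04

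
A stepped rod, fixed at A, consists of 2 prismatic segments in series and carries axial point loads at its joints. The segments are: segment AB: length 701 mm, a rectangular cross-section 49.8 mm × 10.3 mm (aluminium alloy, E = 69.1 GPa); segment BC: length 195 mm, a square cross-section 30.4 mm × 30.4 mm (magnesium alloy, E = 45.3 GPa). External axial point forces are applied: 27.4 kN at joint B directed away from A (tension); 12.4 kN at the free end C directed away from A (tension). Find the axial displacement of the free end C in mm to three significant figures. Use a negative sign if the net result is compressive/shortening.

Internal axial forces (sectioning from the free end, tension +): N_BC = 12.4 kN, N_AB = 39.8 kN.
A_AB = 512.9 mm².
A_BC = 924.2 mm².
δ_AB = 39800·701/(512.9·69100) = 0.7871 mm
δ_BC = 12400·195/(924.2·45300) = 0.05776 mm
δ = Σδ_i = 0.8449 mm.

0.845 mm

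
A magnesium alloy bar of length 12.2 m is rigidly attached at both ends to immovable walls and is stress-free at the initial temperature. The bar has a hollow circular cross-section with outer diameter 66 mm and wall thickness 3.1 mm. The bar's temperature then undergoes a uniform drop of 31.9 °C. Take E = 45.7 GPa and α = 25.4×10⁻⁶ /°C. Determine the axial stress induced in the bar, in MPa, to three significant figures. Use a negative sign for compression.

37.0 MPa

Free thermal expansion αLΔT = 25.4e-6 · 12200 · -31.9 = -9.885 mm.
The walls impose strain ε = −(-9.885)/12200 = 8.1026e-04; σ = Eε = 45700 · 8.1026e-04 = 37.03 MPa.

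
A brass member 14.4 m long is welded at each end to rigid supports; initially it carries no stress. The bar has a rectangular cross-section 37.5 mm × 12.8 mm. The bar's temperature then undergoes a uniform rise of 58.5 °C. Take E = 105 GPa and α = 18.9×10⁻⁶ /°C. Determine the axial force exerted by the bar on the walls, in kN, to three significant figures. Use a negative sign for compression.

-55.7 kN

Free thermal expansion αLΔT = 18.9e-6 · 14400 · 58.5 = 15.92 mm.
The walls impose strain ε = −(15.92)/14400 = -1.1056e-03; σ = Eε = 105000 · -1.1056e-03 = -116.1 MPa.
Wall reaction R = σ·A = -116.1·480 = -55720 N = -55.72 kN.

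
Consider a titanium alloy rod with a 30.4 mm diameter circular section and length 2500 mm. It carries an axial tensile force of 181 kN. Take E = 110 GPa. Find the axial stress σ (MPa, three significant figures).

249 MPa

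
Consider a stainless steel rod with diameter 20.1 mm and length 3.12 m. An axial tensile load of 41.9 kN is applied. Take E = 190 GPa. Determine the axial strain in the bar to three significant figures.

6.95e-04

A = 317.3 mm².
σ = N/A = 132 MPa; ε = σ/E = 132/190000 = 6.950e-04.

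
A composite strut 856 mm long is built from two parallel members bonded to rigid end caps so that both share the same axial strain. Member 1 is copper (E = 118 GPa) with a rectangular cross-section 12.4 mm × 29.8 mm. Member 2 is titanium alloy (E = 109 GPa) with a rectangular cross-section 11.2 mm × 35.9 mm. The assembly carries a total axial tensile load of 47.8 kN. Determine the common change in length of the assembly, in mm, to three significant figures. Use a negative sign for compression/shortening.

A_1 = 369.5 mm².
A_2 = 402.1 mm².
Equal strain + equilibrium ⇒ each member carries load in proportion to AE: A₁E₁ = 43600000 N, A₂E₂ = 43830000 N, ΣAE = 87430000 N.
δ = PL/ΣAE = 47800·856/87430000 = 0.468 mm.

0.468 mm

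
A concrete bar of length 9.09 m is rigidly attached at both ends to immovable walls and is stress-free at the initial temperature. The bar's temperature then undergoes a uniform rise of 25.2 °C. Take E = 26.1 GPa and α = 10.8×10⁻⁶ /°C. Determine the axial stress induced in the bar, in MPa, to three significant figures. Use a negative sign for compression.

Free thermal expansion αLΔT = 10.8e-6 · 9090 · 25.2 = 2.474 mm.
The walls impose strain ε = −(2.474)/9090 = -2.7216e-04; σ = Eε = 26100 · -2.7216e-04 = -7.103 MPa.

-7.10 MPa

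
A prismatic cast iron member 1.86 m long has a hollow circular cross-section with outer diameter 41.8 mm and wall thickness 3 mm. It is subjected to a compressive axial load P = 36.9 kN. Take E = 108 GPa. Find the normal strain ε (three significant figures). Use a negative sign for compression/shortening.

A = 365.7 mm².
σ = N/A = -100.9 MPa; ε = σ/E = -100.9/108000 = -9.343e-04.

-9.34e-04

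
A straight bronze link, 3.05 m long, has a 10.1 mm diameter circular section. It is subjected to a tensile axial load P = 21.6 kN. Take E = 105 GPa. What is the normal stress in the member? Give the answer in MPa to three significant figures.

A = 80.12 mm².
σ = N/A = 21600/80.12 = 269.6 MPa.

270 MPa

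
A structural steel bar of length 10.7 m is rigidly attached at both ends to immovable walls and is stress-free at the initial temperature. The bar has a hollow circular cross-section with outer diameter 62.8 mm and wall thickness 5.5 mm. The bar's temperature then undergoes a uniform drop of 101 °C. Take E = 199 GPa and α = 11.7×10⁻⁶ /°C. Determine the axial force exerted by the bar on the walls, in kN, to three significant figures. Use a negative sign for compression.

233 kN

Free thermal expansion αLΔT = 11.7e-6 · 10700 · -101 = -12.64 mm.
The walls impose strain ε = −(-12.64)/10700 = 1.1817e-03; σ = Eε = 199000 · 1.1817e-03 = 235.2 MPa.
Wall reaction R = σ·A = 235.2·990.1 = 232800 N = 232.8 kN.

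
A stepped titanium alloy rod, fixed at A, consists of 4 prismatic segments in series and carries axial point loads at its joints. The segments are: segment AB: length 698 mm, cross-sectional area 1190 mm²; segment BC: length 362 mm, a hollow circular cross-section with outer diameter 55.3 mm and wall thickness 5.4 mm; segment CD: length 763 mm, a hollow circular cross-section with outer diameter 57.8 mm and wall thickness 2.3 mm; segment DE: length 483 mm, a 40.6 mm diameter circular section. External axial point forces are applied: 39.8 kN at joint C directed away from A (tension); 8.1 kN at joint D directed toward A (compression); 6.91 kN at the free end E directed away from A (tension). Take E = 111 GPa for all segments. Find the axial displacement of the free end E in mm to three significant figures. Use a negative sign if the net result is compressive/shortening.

0.356 mm

Internal axial forces (sectioning from the free end, tension +): N_DE = 6.91 kN, N_CD = -1.19 kN, N_BC = 38.61 kN, N_AB = 38.61 kN.
A_BC = 846.5 mm².
A_CD = 401 mm².
A_DE = 1295 mm².
δ_AB = 38610·698/(1190·111000) = 0.204 mm
δ_BC = 38610·362/(846.5·111000) = 0.1487 mm
δ_CD = -1190·763/(401·111000) = -0.0204 mm
δ_DE = 6910·483/(1295·111000) = 0.02323 mm
δ = Σδ_i = 0.3556 mm.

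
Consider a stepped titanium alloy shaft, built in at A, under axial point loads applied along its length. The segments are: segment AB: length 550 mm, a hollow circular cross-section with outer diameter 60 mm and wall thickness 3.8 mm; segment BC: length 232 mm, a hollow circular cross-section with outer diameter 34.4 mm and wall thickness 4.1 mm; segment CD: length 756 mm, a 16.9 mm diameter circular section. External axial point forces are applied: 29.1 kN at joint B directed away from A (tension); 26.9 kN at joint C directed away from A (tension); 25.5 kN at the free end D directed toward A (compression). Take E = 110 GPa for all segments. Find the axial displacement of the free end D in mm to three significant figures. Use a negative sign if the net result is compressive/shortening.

-0.546 mm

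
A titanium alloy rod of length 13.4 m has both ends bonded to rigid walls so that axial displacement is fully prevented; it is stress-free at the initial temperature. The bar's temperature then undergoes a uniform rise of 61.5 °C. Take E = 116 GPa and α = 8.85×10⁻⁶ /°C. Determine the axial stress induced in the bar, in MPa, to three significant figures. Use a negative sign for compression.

-63.1 MPa

Free thermal expansion αLΔT = 8.85e-6 · 13400 · 61.5 = 7.293 mm.
The walls impose strain ε = −(7.293)/13400 = -5.4427e-04; σ = Eε = 116000 · -5.4427e-04 = -63.14 MPa.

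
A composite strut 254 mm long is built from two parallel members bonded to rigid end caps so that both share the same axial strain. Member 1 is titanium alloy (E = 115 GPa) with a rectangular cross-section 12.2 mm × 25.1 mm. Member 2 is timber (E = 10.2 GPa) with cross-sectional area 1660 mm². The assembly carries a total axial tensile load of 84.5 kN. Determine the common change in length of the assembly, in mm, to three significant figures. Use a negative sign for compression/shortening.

0.412 mm

A_1 = 306.2 mm².
Equal strain + equilibrium ⇒ each member carries load in proportion to AE: A₁E₁ = 35220000 N, A₂E₂ = 16930000 N, ΣAE = 52150000 N.
δ = PL/ΣAE = 84500·254/52150000 = 0.4116 mm.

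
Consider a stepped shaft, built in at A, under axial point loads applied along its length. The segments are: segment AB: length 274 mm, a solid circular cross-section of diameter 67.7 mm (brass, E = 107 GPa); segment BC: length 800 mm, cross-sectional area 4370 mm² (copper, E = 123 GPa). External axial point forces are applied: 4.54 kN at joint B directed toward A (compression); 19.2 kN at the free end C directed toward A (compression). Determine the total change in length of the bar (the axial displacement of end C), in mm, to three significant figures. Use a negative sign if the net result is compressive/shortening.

Internal axial forces (sectioning from the free end, tension +): N_BC = -19.2 kN, N_AB = -23.74 kN.
A_AB = 3600 mm².
δ_AB = -23740·274/(3600·107000) = -0.01689 mm
δ_BC = -19200·800/(4370·123000) = -0.02858 mm
δ = Σδ_i = -0.04546 mm.

-0.0455 mm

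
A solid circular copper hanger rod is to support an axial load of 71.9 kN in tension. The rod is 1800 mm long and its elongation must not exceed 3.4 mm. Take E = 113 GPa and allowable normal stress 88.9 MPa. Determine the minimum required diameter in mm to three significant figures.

Required area A ≥ P/σ_allow = 71900/88.9 = 808.8 mm².
For a solid circular section, d ≥ √(4A/π) = 32.09 mm.
Elongation limit: A ≥ PL/(Eδ_allow) = 71900·1800/(113000·3.4) = 336.9 mm² ⇒ d ≥ 20.71 mm.
The stress limit governs.

32.1 mm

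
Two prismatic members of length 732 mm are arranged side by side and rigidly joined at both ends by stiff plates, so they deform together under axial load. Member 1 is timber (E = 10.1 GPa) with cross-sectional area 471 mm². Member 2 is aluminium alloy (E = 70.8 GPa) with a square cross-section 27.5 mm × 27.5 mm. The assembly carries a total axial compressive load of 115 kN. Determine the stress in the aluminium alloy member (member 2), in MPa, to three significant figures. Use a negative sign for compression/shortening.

A_2 = 756.2 mm².
Equal strain + equilibrium ⇒ each member carries load in proportion to AE: A₁E₁ = 4757000 N, A₂E₂ = 53540000 N, ΣAE = 58300000 N.
σ₂ = P·E₂/ΣAE = -115000·70800/58300000 = -139.7 MPa.

-140 MPa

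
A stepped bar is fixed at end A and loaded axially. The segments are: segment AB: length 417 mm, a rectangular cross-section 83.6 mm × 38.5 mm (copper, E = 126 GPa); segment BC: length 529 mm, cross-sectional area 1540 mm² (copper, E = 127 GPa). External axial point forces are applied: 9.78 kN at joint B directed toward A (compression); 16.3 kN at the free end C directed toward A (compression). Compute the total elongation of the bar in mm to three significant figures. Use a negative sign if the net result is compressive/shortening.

-0.0709 mm

Internal axial forces (sectioning from the free end, tension +): N_BC = -16.3 kN, N_AB = -26.08 kN.
A_AB = 3219 mm².
δ_AB = -26080·417/(3219·126000) = -0.02682 mm
δ_BC = -16300·529/(1540·127000) = -0.04409 mm
δ = Σδ_i = -0.0709 mm.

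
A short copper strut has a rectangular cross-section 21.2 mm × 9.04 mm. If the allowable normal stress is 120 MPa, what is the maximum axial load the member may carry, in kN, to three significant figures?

A = 191.6 mm².
P_max = σ_allow · A = 120 · 191.6 = 23000 N = 23 kN.

23.0 kN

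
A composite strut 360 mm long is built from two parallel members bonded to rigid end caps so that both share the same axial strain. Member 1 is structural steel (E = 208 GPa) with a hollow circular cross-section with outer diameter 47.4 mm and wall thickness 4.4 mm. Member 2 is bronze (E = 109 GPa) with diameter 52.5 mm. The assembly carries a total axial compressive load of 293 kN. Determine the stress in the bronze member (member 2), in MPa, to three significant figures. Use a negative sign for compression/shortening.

-88.8 MPa

A_1 = 594.4 mm².
A_2 = 2165 mm².
Equal strain + equilibrium ⇒ each member carries load in proportion to AE: A₁E₁ = 123600000 N, A₂E₂ = 236000000 N, ΣAE = 359600000 N.
σ₂ = P·E₂/ΣAE = -293000·109000/359600000 = -88.81 MPa.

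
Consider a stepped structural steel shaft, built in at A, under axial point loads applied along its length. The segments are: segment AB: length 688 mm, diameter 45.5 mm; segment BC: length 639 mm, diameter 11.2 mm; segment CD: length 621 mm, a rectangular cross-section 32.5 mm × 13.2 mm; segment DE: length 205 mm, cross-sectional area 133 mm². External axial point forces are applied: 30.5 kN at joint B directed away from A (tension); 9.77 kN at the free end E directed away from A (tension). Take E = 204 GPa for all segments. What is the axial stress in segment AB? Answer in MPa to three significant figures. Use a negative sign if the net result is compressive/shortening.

Internal axial forces (sectioning from the free end, tension +): N_DE = 9.77 kN, N_CD = 9.77 kN, N_BC = 9.77 kN, N_AB = 40.27 kN.
A_AB = 1626 mm².
σ_AB = N_AB/A_AB = 40270/1626 = 24.77 MPa.

24.8 MPa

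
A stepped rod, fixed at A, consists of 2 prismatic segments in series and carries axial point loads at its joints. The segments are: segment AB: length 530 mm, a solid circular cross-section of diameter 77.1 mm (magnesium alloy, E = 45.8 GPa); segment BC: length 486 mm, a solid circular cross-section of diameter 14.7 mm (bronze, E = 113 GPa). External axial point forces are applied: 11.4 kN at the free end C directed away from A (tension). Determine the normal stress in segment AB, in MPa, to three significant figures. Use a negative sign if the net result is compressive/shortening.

Internal axial forces (sectioning from the free end, tension +): N_BC = 11.4 kN, N_AB = 11.4 kN.
A_AB = 4669 mm².
σ_AB = N_AB/A_AB = 11400/4669 = 2.442 MPa.

2.44 MPa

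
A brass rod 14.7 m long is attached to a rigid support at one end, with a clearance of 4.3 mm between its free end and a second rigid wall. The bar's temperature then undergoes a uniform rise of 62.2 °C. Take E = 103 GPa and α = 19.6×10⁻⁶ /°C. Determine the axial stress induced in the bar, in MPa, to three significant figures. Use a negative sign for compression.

-95.4 MPa

Free thermal expansion αLΔT = 19.6e-6 · 14700 · 62.2 = 17.92 mm.
The walls engage after the gap closes; constrained expansion = 17.92 − 4.3 = 13.62 mm.
The walls impose strain ε = −(13.62)/14700 = -9.2660e-04; σ = Eε = 103000 · -9.2660e-04 = -95.44 MPa.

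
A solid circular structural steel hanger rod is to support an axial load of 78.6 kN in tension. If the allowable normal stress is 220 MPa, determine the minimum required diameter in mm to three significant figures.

Required area A ≥ P/σ_allow = 78600/220 = 357.3 mm².
For a solid circular section, d ≥ √(4A/π) = 21.33 mm.

21.3 mm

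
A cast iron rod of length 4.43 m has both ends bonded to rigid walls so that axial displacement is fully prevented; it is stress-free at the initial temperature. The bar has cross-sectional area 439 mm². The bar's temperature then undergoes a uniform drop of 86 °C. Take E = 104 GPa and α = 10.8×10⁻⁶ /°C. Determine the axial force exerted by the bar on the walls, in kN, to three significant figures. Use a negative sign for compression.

Free thermal expansion αLΔT = 10.8e-6 · 4430 · -86 = -4.115 mm.
The walls impose strain ε = −(-4.115)/4430 = 9.2880e-04; σ = Eε = 104000 · 9.2880e-04 = 96.6 MPa.
Wall reaction R = σ·A = 96.6·439 = 42410 N = 42.41 kN.

42.4 kN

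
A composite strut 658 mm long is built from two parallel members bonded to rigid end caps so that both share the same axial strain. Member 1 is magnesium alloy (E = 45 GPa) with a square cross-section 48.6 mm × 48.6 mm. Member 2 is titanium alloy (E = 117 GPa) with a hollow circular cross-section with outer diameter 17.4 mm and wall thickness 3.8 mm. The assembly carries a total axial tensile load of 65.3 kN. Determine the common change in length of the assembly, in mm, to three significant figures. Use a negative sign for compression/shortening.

A_1 = 2362 mm².
A_2 = 162.4 mm².
Equal strain + equilibrium ⇒ each member carries load in proportion to AE: A₁E₁ = 106300000 N, A₂E₂ = 19000000 N, ΣAE = 125300000 N.
δ = PL/ΣAE = 65300·658/125300000 = 0.343 mm.

0.343 mm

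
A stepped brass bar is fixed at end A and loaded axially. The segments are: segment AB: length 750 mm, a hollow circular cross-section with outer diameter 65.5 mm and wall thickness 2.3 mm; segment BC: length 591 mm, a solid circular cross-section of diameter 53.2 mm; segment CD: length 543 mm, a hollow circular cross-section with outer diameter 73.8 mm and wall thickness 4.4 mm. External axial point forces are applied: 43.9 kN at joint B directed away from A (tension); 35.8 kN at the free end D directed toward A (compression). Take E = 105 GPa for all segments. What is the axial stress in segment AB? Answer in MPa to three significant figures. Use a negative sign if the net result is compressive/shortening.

Internal axial forces (sectioning from the free end, tension +): N_CD = -35.8 kN, N_BC = -35.8 kN, N_AB = 8.1 kN.
A_AB = 456.7 mm².
σ_AB = N_AB/A_AB = 8100/456.7 = 17.74 MPa.

17.7 MPa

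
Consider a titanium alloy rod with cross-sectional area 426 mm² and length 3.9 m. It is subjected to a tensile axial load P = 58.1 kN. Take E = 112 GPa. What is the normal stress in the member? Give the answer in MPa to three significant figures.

136 MPa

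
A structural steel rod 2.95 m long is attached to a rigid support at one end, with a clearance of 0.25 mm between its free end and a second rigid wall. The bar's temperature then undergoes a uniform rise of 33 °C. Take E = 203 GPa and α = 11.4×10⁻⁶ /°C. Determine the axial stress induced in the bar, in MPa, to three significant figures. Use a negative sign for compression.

-59.2 MPa

Free thermal expansion αLΔT = 11.4e-6 · 2950 · 33 = 1.11 mm.
The walls engage after the gap closes; constrained expansion = 1.11 − 0.25 = 0.8598 mm.
The walls impose strain ε = −(0.8598)/2950 = -2.9145e-04; σ = Eε = 203000 · -2.9145e-04 = -59.17 MPa.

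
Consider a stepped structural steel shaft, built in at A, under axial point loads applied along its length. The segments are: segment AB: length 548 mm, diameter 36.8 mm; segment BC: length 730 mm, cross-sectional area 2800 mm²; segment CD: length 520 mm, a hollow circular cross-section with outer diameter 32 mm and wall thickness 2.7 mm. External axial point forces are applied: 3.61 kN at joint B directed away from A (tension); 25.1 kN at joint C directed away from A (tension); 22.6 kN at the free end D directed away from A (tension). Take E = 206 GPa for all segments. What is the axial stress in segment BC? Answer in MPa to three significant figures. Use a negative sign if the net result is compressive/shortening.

17.0 MPa

Internal axial forces (sectioning from the free end, tension +): N_CD = 22.6 kN, N_BC = 47.7 kN, N_AB = 51.31 kN.
σ_BC = N_BC/A_BC = 47700/2800 = 17.04 MPa.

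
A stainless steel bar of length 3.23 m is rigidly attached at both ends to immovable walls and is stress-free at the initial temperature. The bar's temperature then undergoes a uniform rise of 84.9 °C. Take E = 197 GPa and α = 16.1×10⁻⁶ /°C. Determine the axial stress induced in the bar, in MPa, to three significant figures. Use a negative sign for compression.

-269 MPa

Free thermal expansion αLΔT = 16.1e-6 · 3230 · 84.9 = 4.415 mm.
The walls impose strain ε = −(4.415)/3230 = -1.3669e-03; σ = Eε = 197000 · -1.3669e-03 = -269.3 MPa.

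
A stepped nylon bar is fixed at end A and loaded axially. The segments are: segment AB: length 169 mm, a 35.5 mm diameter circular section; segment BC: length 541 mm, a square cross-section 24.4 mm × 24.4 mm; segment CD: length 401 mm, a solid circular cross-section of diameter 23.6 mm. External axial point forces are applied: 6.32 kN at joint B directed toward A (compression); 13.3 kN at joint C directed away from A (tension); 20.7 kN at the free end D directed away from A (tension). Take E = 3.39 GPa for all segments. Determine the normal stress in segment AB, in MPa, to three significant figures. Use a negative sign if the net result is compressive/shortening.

28.0 MPa

Internal axial forces (sectioning from the free end, tension +): N_CD = 20.7 kN, N_BC = 34 kN, N_AB = 27.68 kN.
A_AB = 989.8 mm².
σ_AB = N_AB/A_AB = 27680/989.8 = 27.97 MPa.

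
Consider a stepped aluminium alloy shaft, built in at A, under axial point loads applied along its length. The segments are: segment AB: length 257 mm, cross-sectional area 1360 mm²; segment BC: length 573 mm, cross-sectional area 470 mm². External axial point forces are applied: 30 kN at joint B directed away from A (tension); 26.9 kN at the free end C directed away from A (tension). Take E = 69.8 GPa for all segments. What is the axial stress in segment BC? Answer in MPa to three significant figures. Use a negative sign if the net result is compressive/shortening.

Internal axial forces (sectioning from the free end, tension +): N_BC = 26.9 kN, N_AB = 56.9 kN.
σ_BC = N_BC/A_BC = 26900/470 = 57.23 MPa.

57.2 MPa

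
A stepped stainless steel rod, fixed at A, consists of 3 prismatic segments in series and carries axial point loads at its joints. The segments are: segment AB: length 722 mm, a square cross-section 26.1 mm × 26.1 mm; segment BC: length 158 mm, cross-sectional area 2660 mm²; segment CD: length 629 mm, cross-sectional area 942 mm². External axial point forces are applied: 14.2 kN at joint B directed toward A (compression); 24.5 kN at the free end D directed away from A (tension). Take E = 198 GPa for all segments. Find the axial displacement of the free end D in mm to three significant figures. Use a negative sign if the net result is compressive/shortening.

0.145 mm

Internal axial forces (sectioning from the free end, tension +): N_CD = 24.5 kN, N_BC = 24.5 kN, N_AB = 10.3 kN.
A_AB = 681.2 mm².
δ_AB = 10300·722/(681.2·198000) = 0.05514 mm
δ_BC = 24500·158/(2660·198000) = 0.00735 mm
δ_CD = 24500·629/(942·198000) = 0.08262 mm
δ = Σδ_i = 0.1451 mm.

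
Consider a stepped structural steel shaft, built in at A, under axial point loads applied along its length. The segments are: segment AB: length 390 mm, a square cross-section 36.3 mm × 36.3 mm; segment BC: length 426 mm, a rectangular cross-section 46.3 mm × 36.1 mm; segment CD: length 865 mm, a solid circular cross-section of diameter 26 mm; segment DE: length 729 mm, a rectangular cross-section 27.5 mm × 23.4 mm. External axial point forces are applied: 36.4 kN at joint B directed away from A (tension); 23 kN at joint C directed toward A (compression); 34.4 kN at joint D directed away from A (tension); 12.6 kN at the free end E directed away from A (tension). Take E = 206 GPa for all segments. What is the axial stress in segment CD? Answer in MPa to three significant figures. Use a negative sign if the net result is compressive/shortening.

Internal axial forces (sectioning from the free end, tension +): N_DE = 12.6 kN, N_CD = 47 kN, N_BC = 24 kN, N_AB = 60.4 kN.
A_CD = 530.9 mm².
σ_CD = N_CD/A_CD = 47000/530.9 = 88.52 MPa.

88.5 MPa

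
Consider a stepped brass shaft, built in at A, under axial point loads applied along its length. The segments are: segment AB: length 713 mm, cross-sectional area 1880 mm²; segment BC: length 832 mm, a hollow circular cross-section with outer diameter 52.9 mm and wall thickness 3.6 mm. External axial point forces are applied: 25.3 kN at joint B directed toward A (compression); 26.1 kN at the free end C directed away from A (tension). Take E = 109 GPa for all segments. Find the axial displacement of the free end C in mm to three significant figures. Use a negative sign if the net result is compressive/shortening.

0.360 mm

Internal axial forces (sectioning from the free end, tension +): N_BC = 26.1 kN, N_AB = 0.8 kN.
A_BC = 557.6 mm².
δ_AB = 800·713/(1880·109000) = 0.002784 mm
δ_BC = 26100·832/(557.6·109000) = 0.3573 mm
δ = Σδ_i = 0.3601 mm.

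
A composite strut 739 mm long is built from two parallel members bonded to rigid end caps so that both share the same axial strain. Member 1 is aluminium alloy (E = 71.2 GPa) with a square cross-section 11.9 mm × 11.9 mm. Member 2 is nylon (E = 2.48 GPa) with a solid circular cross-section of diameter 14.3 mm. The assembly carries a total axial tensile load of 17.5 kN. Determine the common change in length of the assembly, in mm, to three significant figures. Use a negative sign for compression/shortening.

A_1 = 141.6 mm².
A_2 = 160.6 mm².
Equal strain + equilibrium ⇒ each member carries load in proportion to AE: A₁E₁ = 10080000 N, A₂E₂ = 398300 N, ΣAE = 10480000 N.
δ = PL/ΣAE = 17500·739/10480000 = 1.234 mm.

1.23 mm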